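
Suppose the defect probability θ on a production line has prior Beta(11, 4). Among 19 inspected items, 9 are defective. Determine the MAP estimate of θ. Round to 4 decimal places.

Prior: Beta(11, 4).
Data: 9 successes in 19 trials. The binomial likelihood contributes θ^9(1−θ)^10, so the posterior is Beta(11+9, 4+10) = Beta(20, 14).
For Beta(a, b) with a, b > 1 the mode is (a−1)/(a+b−2) = 19/32 ≈ 0.5938.

θ̂_MAP = 0.5938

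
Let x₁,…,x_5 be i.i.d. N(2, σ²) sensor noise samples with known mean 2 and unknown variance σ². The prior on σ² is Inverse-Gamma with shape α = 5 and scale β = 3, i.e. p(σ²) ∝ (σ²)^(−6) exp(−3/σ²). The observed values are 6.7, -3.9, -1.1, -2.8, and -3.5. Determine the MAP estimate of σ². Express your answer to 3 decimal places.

σ̂²_MAP = 7.400

Sum of squared deviations about the known mean: SS = (6.7−2)² + (-3.9−2)² + (-1.1−2)² + (-2.8−2)² + (-3.5−2)² = 119.8.
The Normal likelihood contributes (σ²)^(−n/2) exp(−SS/(2σ²)), so the posterior is Inverse-Gamma(α + n/2, β + SS/2) = Inverse-Gamma(7.5, 62.9).
The mode of Inverse-Gamma(a, b) is b/(a+1) = 62.9/8.5 ≈ 7.400.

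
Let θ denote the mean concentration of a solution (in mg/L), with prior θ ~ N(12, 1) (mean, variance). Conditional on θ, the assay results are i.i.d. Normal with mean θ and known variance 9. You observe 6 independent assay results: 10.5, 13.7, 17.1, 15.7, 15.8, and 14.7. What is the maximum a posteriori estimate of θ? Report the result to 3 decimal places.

θ̂_MAP = 13.033

n = 6; x̄ = (10.5 + 13.7 + 17.1 + 15.7 + 15.8 + 14.7)/6 = 87.5/6 = 175/12 ≈ 14.5833.
For a Normal prior and Normal likelihood with known variance, the posterior is Normal; its mode equals its mean, the precision-weighted average.
Prior precision 1/σ₀² = 1/1 = 1; data precision n/σ² = 6/9 = 2/3.
θ̂ = (1·12 + (2/3)·(175/12)) / (1 + 2/3) = (391/18)/(5/3) = 391/30 ≈ 13.033.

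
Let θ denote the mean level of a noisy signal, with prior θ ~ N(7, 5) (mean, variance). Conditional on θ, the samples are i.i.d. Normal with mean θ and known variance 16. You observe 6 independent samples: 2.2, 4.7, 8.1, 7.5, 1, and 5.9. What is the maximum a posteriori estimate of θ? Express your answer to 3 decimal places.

θ̂_MAP = 5.630

n = 6; x̄ = (2.2 + 4.7 + 8.1 + 7.5 + 1 + 5.9)/6 = 29.4/6 = 4.9.
For a Normal prior and Normal likelihood with known variance, the posterior is Normal; its mode equals its mean, the precision-weighted average.
Prior precision 1/σ₀² = 1/5 = 0.2; data precision n/σ² = 6/16 = 0.375.
θ̂ = (0.2·7 + 0.375·4.9) / (0.2 + 0.375) = 3.2375/0.575 = 259/46 ≈ 5.630.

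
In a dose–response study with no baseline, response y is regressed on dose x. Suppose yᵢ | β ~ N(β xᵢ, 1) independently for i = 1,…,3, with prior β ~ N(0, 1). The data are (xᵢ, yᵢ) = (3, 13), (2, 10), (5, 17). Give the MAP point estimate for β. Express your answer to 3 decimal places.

log p(β | y) = −Σ(yᵢ − βxᵢ)²/(2·1) − β²/(2·1) + const.
Setting the derivative to zero: Σxᵢ(yᵢ − βxᵢ)/1 − β/1 = 0, so β = Σxᵢyᵢ / (Σxᵢ² + σ²/τ²).
Σxᵢyᵢ = 3·13 + 2·10 + 5·17 = 144; Σxᵢ² = 38; σ²/τ² = 1.
β̂_MAP = 144 / (38 + 1) = 144/39 ≈ 3.692.

β̂_MAP = 3.692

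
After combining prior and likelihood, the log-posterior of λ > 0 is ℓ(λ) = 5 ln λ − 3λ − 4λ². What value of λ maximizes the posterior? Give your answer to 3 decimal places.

λ̂_MAP = 0.625

ℓ'(λ) = 5/λ − 3 − 8λ. Setting this to zero and multiplying by λ: 8λ² + 3λ − 5 = 0.
λ = (−3 + √(3² + 4·8·5)) / (2·8) = (−3 + √169) / 16 = (−3 + 13)/16 = 5/8.
ℓ''(λ) = −5/λ² − 8 < 0, confirming a maximum.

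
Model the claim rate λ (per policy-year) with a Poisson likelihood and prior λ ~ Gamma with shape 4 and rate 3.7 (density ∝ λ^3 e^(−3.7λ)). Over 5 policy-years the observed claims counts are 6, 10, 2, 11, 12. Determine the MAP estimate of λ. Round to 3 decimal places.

λ̂_MAP = 5.057

Σxᵢ = 6+10+2+11+12 = 41, with n = 5.
Posterior ∝ λ^3e^(−3.7λ) · λ^41e^(−5λ) = λ^44e^(−8.7λ), i.e. Gamma(shape=45, rate=8.7).
The mode of a Gamma(a, b) with a ≥ 1 (shape–rate) is (a−1)/b = 44/8.7 ≈ 5.057.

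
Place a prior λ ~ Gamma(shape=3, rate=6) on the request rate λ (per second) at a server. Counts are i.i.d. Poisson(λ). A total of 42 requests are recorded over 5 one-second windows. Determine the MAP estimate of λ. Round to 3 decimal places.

Σxᵢ = 42, n = 5.
Posterior ∝ λ^2e^(−6λ) · λ^42e^(−5λ) = λ^44e^(−11λ), i.e. Gamma(shape=45, rate=11).
The mode of a Gamma(a, b) with a ≥ 1 (shape–rate) is (a−1)/b = 44/11 ≈ 4.000.

λ̂_MAP = 4.000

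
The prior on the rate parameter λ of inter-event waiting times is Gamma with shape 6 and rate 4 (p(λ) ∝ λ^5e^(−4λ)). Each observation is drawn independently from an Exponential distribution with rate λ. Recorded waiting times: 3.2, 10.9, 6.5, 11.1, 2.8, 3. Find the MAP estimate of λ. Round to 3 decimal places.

λ̂_MAP = 0.265

The Exponential(rate=λ) likelihood is ∝ λ^n e^(−λΣtᵢ). Here n = 6 and Σtᵢ = 3.2 + 10.9 + 6.5 + 11.1 + 2.8 + 3 = 37.5.
Posterior ∝ λ^5e^(−4λ) · λ^6e^(−37.5λ) = λ^11e^(−41.5λ), i.e. Gamma(12, 41.5).
Mode = (a−1)/b = 11/41.5 ≈ 0.265.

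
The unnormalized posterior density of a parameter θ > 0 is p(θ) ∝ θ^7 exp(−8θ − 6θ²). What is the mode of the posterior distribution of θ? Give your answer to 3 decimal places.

ℓ'(θ) = 7/θ − 8 − 12θ. Setting this to zero and multiplying by θ: 12θ² + 8θ − 7 = 0.
θ = (−8 + √(8² + 4·12·7)) / (2·12) = (−8 + √400) / 24 = (−8 + 20)/24 = 1/2.
ℓ''(θ) = −7/θ² − 12 < 0, confirming a maximum.

θ̂_MAP = 0.500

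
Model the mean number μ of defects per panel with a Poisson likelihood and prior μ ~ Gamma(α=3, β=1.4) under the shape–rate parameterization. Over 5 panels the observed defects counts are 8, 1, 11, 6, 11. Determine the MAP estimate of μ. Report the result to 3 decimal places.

Σxᵢ = 8+1+11+6+11 = 37, with n = 5.
Posterior ∝ μ^2e^(−1.4μ) · μ^37e^(−5μ) = μ^39e^(−6.4μ), i.e. Gamma(shape=40, rate=6.4).
The mode of a Gamma(a, b) with a ≥ 1 (shape–rate) is (a−1)/b = 39/6.4 ≈ 6.094.

μ̂_MAP = 6.094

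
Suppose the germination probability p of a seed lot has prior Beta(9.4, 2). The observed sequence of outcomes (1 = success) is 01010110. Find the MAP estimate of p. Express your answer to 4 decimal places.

Prior: Beta(9.4, 2).
Data: 4 successes in 8 trials (from the sequence). The binomial likelihood contributes p^4(1−p)^4, so the posterior is Beta(9.4+4, 2+4) = Beta(13.4, 6).
For Beta(a, b) with a, b > 1 the mode is (a−1)/(a+b−2) = 12.4/17.4 ≈ 0.7126.

p̂_MAP = 0.7126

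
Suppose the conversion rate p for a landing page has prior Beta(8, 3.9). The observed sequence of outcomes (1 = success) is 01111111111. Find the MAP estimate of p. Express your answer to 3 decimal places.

Prior: Beta(8, 3.9).
Data: 10 successes in 11 trials (from the sequence). The binomial likelihood contributes p^10(1−p)^1, so the posterior is Beta(8+10, 3.9+1) = Beta(18, 4.9).
For Beta(a, b) with a, b > 1 the mode is (a−1)/(a+b−2) = 17/20.9 ≈ 0.813.

p̂_MAP = 0.813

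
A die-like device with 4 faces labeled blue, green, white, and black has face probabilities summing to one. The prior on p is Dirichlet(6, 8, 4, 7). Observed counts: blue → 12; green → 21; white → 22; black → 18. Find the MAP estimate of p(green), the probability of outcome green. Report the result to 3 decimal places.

MAP estimate of p(green) = 0.298

The posterior is Dirichlet(αᵢ + nᵢ) = Dirichlet(18, 29, 26, 25).
For a Dirichlet(a₁,…,a_K) with all aᵢ > 1, the mode has j-th component (aⱼ − 1)/(Σaᵢ − K).
Here Σaᵢ = 98 and K = 4, so p(green) = (29 − 1)/(98 − 4) = 28/94 ≈ 0.298.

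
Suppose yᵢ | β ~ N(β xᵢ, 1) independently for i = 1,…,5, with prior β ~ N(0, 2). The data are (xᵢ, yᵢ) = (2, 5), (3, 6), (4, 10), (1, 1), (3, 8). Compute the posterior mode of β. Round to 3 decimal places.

β̂_MAP = 2.354

log p(β | y) = −Σ(yᵢ − βxᵢ)²/(2·1) − β²/(2·2) + const.
Setting the derivative to zero: Σxᵢ(yᵢ − βxᵢ)/1 − β/2 = 0, so β = Σxᵢyᵢ / (Σxᵢ² + σ²/τ²).
Σxᵢyᵢ = 2·5 + 3·6 + 4·10 + 1·1 + 3·8 = 93; Σxᵢ² = 39; σ²/τ² = 0.5.
β̂_MAP = 93 / (39 + 0.5) = 93/39.5 ≈ 2.354.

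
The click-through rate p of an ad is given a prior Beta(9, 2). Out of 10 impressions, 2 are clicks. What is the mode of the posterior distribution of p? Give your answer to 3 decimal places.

Prior: Beta(9, 2).
Data: 2 successes in 10 trials. The binomial likelihood contributes p^2(1−p)^8, so the posterior is Beta(9+2, 2+8) = Beta(11, 10).
For Beta(a, b) with a, b > 1 the mode is (a−1)/(a+b−2) = 10/19 ≈ 0.526.

p̂_MAP = 0.526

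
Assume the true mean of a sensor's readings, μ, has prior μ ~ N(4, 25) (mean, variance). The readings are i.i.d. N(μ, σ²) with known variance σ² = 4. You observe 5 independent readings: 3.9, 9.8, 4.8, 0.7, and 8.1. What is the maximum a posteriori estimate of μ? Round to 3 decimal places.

μ̂_MAP = 5.415

n = 5; x̄ = (3.9 + 9.8 + 4.8 + 0.7 + 8.1)/5 = 27.3/5 = 5.46.
For a Normal prior and Normal likelihood with known variance, the posterior is Normal; its mode equals its mean, the precision-weighted average.
Prior precision 1/σ₀² = 1/25 = 0.04; data precision n/σ² = 5/4 = 1.25.
μ̂ = (0.04·4 + 1.25·5.46) / (0.04 + 1.25) = 6.985/1.29 = 1397/258 ≈ 5.415.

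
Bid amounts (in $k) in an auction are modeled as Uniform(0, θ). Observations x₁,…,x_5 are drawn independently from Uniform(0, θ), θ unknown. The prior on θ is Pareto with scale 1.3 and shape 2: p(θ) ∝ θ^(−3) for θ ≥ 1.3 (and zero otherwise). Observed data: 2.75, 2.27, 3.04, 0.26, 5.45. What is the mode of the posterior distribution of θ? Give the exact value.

θ̂_MAP = 5.45

The Uniform(0, θ) likelihood is θ^(−n) for θ ≥ max(xᵢ), zero otherwise. Here max(xᵢ) = 5.45.
Posterior ∝ θ^(−3) · θ^(−5) = θ^(−8) on θ ≥ max(1.3, 5.45) = 5.45.
This density is strictly decreasing in θ, so the posterior mode lies at the lower boundary of the support.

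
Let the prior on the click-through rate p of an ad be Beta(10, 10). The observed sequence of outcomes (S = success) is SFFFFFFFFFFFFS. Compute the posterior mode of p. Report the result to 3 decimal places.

Prior: Beta(10, 10).
Data: 2 successes in 14 trials (from the sequence). The binomial likelihood contributes p^2(1−p)^12, so the posterior is Beta(10+2, 10+12) = Beta(12, 22).
For Beta(a, b) with a, b > 1 the mode is (a−1)/(a+b−2) = 11/32 ≈ 0.344.

p̂_MAP = 0.344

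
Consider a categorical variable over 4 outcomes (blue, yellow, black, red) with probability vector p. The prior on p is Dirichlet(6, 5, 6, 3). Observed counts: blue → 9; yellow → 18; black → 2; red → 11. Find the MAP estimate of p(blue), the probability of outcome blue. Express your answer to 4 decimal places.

The posterior is Dirichlet(αᵢ + nᵢ) = Dirichlet(15, 23, 8, 14).
For a Dirichlet(a₁,…,a_K) with all aᵢ > 1, the mode has j-th component (aⱼ − 1)/(Σaᵢ − K).
Here Σaᵢ = 60 and K = 4, so p(blue) = (15 − 1)/(60 − 4) = 14/56 ≈ 0.2500.

MAP estimate of p(blue) = 0.2500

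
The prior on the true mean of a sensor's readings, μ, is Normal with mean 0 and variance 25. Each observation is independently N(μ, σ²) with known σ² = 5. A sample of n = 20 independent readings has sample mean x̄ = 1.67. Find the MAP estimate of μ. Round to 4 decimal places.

μ̂_MAP = 1.6535

n = 20, x̄ = 1.67.
For a Normal prior and Normal likelihood with known variance, the posterior is Normal; its mode equals its mean, the precision-weighted average.
Prior precision 1/σ₀² = 1/25 = 0.04; data precision n/σ² = 20/5 = 4.
μ̂ = (0.04·0 + 4·1.67) / (0.04 + 4) = 6.68/4.04 = 167/101 ≈ 1.6535.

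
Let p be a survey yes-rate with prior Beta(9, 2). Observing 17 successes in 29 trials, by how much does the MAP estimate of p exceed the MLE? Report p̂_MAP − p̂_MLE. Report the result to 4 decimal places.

Posterior is Beta(26, 14); MAP = (26−1)/(40−2) = 25/38 ≈ 0.65789.
MLE ignores the prior: p̂_MLE = k/n = 17/29 ≈ 0.58621.
Difference = 25/38 − 17/29 = 79/1102 ≈ 0.0717.

MAP − MLE = 0.0717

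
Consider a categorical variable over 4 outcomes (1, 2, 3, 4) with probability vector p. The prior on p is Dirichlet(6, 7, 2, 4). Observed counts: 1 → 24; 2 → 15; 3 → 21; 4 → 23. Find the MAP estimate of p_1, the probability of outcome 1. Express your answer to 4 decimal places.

MAP estimate: 0.2959

The posterior is Dirichlet(αᵢ + nᵢ) = Dirichlet(30, 22, 23, 27).
For a Dirichlet(a₁,…,a_K) with all aᵢ > 1, the mode has j-th component (aⱼ − 1)/(Σaᵢ − K).
Here Σaᵢ = 102 and K = 4, so p_1 = (30 − 1)/(102 − 4) = 29/98 ≈ 0.2959.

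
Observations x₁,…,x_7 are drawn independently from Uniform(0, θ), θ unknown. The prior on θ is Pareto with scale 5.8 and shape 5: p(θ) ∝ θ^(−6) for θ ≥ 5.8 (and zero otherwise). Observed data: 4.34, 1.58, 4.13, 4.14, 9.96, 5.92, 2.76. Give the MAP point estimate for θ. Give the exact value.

θ̂_MAP = 9.96

The Uniform(0, θ) likelihood is θ^(−n) for θ ≥ max(xᵢ), zero otherwise. Here max(xᵢ) = 9.96.
Posterior ∝ θ^(−6) · θ^(−7) = θ^(−13) on θ ≥ max(5.8, 9.96) = 9.96.
This density is strictly decreasing in θ, so the posterior mode lies at the lower boundary of the support.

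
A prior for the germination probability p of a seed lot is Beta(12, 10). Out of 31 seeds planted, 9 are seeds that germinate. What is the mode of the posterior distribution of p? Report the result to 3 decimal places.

Prior: Beta(12, 10).
Data: 9 successes in 31 trials. The binomial likelihood contributes p^9(1−p)^22, so the posterior is Beta(12+9, 10+22) = Beta(21, 32).
For Beta(a, b) with a, b > 1 the mode is (a−1)/(a+b−2) = 20/51 ≈ 0.392.

p̂_MAP = 0.392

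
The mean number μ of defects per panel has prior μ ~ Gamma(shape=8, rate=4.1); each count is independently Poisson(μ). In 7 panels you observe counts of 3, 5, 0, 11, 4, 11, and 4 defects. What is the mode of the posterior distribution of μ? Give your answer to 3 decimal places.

Σxᵢ = 3+5+0+11+4+11+4 = 38, with n = 7.
Posterior ∝ μ^7e^(−4.1μ) · μ^38e^(−7μ) = μ^45e^(−11.1μ), i.e. Gamma(shape=46, rate=11.1).
The mode of a Gamma(a, b) with a ≥ 1 (shape–rate) is (a−1)/b = 45/11.1 ≈ 4.054.

μ̂_MAP = 4.054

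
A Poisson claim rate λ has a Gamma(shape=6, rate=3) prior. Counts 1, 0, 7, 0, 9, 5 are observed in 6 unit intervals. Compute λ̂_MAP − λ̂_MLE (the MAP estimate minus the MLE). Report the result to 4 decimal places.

Σxᵢ = 22. Posterior is Gamma(28, 9); MAP = (28−1)/9 = 27/9 ≈ 3.00000.
MLE = x̄ = 22/6 ≈ 3.66667.
Difference = 27/9 − 22/6 = -2/3 ≈ -0.6667.

MAP − MLE = -0.6667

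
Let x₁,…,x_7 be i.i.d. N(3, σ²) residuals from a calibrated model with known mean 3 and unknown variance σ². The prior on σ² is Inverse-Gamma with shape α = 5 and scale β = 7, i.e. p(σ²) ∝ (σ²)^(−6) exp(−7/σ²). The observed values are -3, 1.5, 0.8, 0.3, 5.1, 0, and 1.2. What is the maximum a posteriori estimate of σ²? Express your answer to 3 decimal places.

σ̂²_MAP = 4.265

Sum of squared deviations about the known mean: SS = (-3−3)² + (1.5−3)² + (0.8−3)² + (0.3−3)² + (5.1−3)² + (0−3)² + (1.2−3)² = 67.03.
The Normal likelihood contributes (σ²)^(−n/2) exp(−SS/(2σ²)), so the posterior is Inverse-Gamma(α + n/2, β + SS/2) = Inverse-Gamma(8.5, 40.515).
The mode of Inverse-Gamma(a, b) is b/(a+1) = 40.515/9.5 ≈ 4.265.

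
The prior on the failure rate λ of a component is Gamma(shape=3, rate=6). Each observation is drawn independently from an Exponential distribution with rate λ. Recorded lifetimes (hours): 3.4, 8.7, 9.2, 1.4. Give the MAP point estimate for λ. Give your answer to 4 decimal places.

The Exponential(rate=λ) likelihood is ∝ λ^n e^(−λΣtᵢ). Here n = 4 and Σtᵢ = 3.4 + 8.7 + 9.2 + 1.4 = 22.7.
Posterior ∝ λ^2e^(−6λ) · λ^4e^(−22.7λ) = λ^6e^(−28.7λ), i.e. Gamma(7, 28.7).
Mode = (a−1)/b = 6/28.7 ≈ 0.2091.

λ̂_MAP = 0.2091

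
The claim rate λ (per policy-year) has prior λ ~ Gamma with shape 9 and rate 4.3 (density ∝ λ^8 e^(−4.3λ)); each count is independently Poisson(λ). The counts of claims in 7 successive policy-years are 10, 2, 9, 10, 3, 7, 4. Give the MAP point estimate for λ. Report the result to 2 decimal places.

λ̂_MAP = 4.69

Σxᵢ = 10+2+9+10+3+7+4 = 45, with n = 7.
Posterior ∝ λ^8e^(−4.3λ) · λ^45e^(−7λ) = λ^53e^(−11.3λ), i.e. Gamma(shape=54, rate=11.3).
The mode of a Gamma(a, b) with a ≥ 1 (shape–rate) is (a−1)/b = 53/11.3 ≈ 4.69.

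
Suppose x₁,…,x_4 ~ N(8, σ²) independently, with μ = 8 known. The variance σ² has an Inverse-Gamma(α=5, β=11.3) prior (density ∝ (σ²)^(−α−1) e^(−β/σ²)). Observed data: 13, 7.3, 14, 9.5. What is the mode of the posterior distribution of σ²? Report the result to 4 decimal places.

Sum of squared deviations about the known mean: SS = (13−8)² + (7.3−8)² + (14−8)² + (9.5−8)² = 63.74.
The Normal likelihood contributes (σ²)^(−n/2) exp(−SS/(2σ²)), so the posterior is Inverse-Gamma(α + n/2, β + SS/2) = Inverse-Gamma(7, 43.17).
The mode of Inverse-Gamma(a, b) is b/(a+1) = 43.17/8 ≈ 5.3963.

σ̂²_MAP = 5.3963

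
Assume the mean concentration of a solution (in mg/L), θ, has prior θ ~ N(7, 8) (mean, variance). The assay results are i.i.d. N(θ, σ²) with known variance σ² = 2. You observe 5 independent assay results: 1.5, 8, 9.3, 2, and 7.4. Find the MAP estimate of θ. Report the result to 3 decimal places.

n = 5; x̄ = (1.5 + 8 + 9.3 + 2 + 7.4)/5 = 28.2/5 = 5.64.
For a Normal prior and Normal likelihood with known variance, the posterior is Normal; its mode equals its mean, the precision-weighted average.
Prior precision 1/σ₀² = 1/8 = 0.125; data precision n/σ² = 5/2 = 2.5.
θ̂ = (0.125·7 + 2.5·5.64) / (0.125 + 2.5) = 14.975/2.625 = 599/105 ≈ 5.705.

θ̂_MAP = 5.705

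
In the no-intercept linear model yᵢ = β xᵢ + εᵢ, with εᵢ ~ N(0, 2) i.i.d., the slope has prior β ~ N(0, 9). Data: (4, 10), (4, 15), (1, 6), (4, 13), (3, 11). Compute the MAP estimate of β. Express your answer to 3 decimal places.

β̂_MAP = 3.281

log p(β | y) = −Σ(yᵢ − βxᵢ)²/(2·2) − β²/(2·9) + const.
Setting the derivative to zero: Σxᵢ(yᵢ − βxᵢ)/2 − β/9 = 0, so β = Σxᵢyᵢ / (Σxᵢ² + σ²/τ²).
Σxᵢyᵢ = 4·10 + 4·15 + 1·6 + 4·13 + 3·11 = 191; Σxᵢ² = 58; σ²/τ² = 2/9.
β̂_MAP = 191 / (58 + 2/9) = 191/(524/9) = 1719/524 ≈ 3.281.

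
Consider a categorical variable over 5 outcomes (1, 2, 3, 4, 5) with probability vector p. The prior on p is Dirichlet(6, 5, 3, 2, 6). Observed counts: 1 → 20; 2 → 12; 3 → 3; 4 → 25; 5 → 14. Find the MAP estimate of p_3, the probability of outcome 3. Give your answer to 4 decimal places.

MAP estimate: 0.0549

The posterior is Dirichlet(αᵢ + nᵢ) = Dirichlet(26, 17, 6, 27, 20).
For a Dirichlet(a₁,…,a_K) with all aᵢ > 1, the mode has j-th component (aⱼ − 1)/(Σaᵢ − K).
Here Σaᵢ = 96 and K = 5, so p_3 = (6 − 1)/(96 − 5) = 5/91 ≈ 0.0549.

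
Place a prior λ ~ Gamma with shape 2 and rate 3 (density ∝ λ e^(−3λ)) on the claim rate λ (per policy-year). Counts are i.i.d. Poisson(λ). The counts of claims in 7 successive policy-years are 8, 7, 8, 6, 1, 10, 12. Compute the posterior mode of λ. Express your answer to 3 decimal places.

Σxᵢ = 8+7+8+6+1+10+12 = 52, with n = 7.
Posterior ∝ λe^(−3λ) · λ^52e^(−7λ) = λ^53e^(−10λ), i.e. Gamma(shape=54, rate=10).
The mode of a Gamma(a, b) with a ≥ 1 (shape–rate) is (a−1)/b = 53/10 ≈ 5.300.

λ̂_MAP = 5.300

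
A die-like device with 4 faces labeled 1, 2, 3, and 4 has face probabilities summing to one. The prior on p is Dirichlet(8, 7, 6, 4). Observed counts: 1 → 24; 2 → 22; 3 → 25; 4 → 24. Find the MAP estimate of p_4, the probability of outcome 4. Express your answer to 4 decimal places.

The posterior is Dirichlet(αᵢ + nᵢ) = Dirichlet(32, 29, 31, 28).
For a Dirichlet(a₁,…,a_K) with all aᵢ > 1, the mode has j-th component (aⱼ − 1)/(Σaᵢ − K).
Here Σaᵢ = 120 and K = 4, so p_4 = (28 − 1)/(120 − 4) = 27/116 ≈ 0.2328.

MAP estimate: 0.2328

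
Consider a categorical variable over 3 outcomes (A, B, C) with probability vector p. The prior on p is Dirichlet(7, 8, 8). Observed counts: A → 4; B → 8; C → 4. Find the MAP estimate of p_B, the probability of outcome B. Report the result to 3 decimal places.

The posterior is Dirichlet(αᵢ + nᵢ) = Dirichlet(11, 16, 12).
For a Dirichlet(a₁,…,a_K) with all aᵢ > 1, the mode has j-th component (aⱼ − 1)/(Σaᵢ − K).
Here Σaᵢ = 39 and K = 3, so p_B = (16 − 1)/(39 − 3) = 15/36 ≈ 0.417.

MAP estimate of p_B = 0.417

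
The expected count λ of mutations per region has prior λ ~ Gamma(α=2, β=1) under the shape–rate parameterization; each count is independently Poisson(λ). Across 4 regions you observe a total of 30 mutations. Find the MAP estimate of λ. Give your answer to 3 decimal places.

λ̂_MAP = 6.200

Σxᵢ = 30, n = 4.
Posterior ∝ λe^(−1λ) · λ^30e^(−4λ) = λ^31e^(−5λ), i.e. Gamma(shape=32, rate=5).
The mode of a Gamma(a, b) with a ≥ 1 (shape–rate) is (a−1)/b = 31/5 ≈ 6.200.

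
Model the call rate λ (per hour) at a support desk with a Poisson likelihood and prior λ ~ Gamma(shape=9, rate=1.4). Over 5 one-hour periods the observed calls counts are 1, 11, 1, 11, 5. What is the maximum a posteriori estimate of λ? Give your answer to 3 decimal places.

Σxᵢ = 1+11+1+11+5 = 29, with n = 5.
Posterior ∝ λ^8e^(−1.4λ) · λ^29e^(−5λ) = λ^37e^(−6.4λ), i.e. Gamma(shape=38, rate=6.4).
The mode of a Gamma(a, b) with a ≥ 1 (shape–rate) is (a−1)/b = 37/6.4 ≈ 5.781.

λ̂_MAP = 5.781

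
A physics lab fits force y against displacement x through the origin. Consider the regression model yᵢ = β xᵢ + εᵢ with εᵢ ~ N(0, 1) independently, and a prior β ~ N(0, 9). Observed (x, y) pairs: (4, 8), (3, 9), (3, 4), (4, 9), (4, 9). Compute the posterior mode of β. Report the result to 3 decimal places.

log p(β | y) = −Σ(yᵢ − βxᵢ)²/(2·1) − β²/(2·9) + const.
Setting the derivative to zero: Σxᵢ(yᵢ − βxᵢ)/1 − β/9 = 0, so β = Σxᵢyᵢ / (Σxᵢ² + σ²/τ²).
Σxᵢyᵢ = 4·8 + 3·9 + 3·4 + 4·9 + 4·9 = 143; Σxᵢ² = 66; σ²/τ² = 1/9.
β̂_MAP = 143 / (66 + 1/9) = 143/(595/9) = 1287/595 ≈ 2.163.

β̂_MAP = 2.163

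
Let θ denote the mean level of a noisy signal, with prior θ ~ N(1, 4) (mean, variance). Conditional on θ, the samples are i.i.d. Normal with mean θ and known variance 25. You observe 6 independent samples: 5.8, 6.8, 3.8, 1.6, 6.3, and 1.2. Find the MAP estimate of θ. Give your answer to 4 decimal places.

n = 6; x̄ = (5.8 + 6.8 + 3.8 + 1.6 + 6.3 + 1.2)/6 = 25.5/6 = 4.25.
For a Normal prior and Normal likelihood with known variance, the posterior is Normal; its mode equals its mean, the precision-weighted average.
Prior precision 1/σ₀² = 1/4 = 0.25; data precision n/σ² = 6/25 = 0.24.
θ̂ = (0.25·1 + 0.24·4.25) / (0.25 + 0.24) = 1.27/0.49 = 127/49 ≈ 2.5918.

θ̂_MAP = 2.5918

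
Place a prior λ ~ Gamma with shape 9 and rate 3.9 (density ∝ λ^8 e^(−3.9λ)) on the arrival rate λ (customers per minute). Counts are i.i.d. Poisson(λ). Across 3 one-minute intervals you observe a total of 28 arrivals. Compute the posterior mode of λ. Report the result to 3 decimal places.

λ̂_MAP = 5.217

Σxᵢ = 28, n = 3.
Posterior ∝ λ^8e^(−3.9λ) · λ^28e^(−3λ) = λ^36e^(−6.9λ), i.e. Gamma(shape=37, rate=6.9).
The mode of a Gamma(a, b) with a ≥ 1 (shape–rate) is (a−1)/b = 36/6.9 ≈ 5.217.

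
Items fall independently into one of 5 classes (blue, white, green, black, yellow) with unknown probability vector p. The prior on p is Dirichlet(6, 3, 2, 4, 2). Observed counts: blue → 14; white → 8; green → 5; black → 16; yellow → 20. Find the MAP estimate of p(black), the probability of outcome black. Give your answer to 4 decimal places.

MAP estimate of p(black) = 0.2533

The posterior is Dirichlet(αᵢ + nᵢ) = Dirichlet(20, 11, 7, 20, 22).
For a Dirichlet(a₁,…,a_K) with all aᵢ > 1, the mode has j-th component (aⱼ − 1)/(Σaᵢ − K).
Here Σaᵢ = 80 and K = 5, so p(black) = (20 − 1)/(80 − 5) = 19/75 ≈ 0.2533.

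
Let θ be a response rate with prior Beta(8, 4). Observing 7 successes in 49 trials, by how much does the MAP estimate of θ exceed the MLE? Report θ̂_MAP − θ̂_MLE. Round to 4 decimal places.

MAP − MLE = 0.0944

Posterior is Beta(15, 46); MAP = (15−1)/(61−2) = 14/59 ≈ 0.23729.
MLE ignores the prior: θ̂_MLE = k/n = 7/49 ≈ 0.14286.
Difference = 14/59 − 7/49 = 39/413 ≈ 0.0944.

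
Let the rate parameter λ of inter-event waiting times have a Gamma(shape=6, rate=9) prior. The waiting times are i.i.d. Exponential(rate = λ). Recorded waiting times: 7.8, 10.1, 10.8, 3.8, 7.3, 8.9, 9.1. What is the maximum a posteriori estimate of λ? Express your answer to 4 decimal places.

λ̂_MAP = 0.1796

The Exponential(rate=λ) likelihood is ∝ λ^n e^(−λΣtᵢ). Here n = 7 and Σtᵢ = 7.8 + 10.1 + 10.8 + 3.8 + 7.3 + 8.9 + 9.1 = 57.8.
Posterior ∝ λ^5e^(−9λ) · λ^7e^(−57.8λ) = λ^12e^(−66.8λ), i.e. Gamma(13, 66.8).
Mode = (a−1)/b = 12/66.8 ≈ 0.1796.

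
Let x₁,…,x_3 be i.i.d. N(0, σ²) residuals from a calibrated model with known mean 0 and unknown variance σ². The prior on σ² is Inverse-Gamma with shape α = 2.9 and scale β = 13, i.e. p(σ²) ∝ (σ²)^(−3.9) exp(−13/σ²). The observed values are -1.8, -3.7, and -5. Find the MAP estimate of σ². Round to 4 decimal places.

σ̂²_MAP = 6.2898

Sum of squared deviations about the known mean: SS = (-1.8−0)² + (-3.7−0)² + (-5−0)² = 41.93.
The Normal likelihood contributes (σ²)^(−n/2) exp(−SS/(2σ²)), so the posterior is Inverse-Gamma(α + n/2, β + SS/2) = Inverse-Gamma(4.4, 33.965).
The mode of Inverse-Gamma(a, b) is b/(a+1) = 33.965/5.4 ≈ 6.2898.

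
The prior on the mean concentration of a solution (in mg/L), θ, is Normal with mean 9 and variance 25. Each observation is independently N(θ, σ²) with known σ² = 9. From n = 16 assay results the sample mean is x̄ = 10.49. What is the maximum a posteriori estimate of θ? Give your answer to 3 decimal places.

n = 16, x̄ = 10.49.
For a Normal prior and Normal likelihood with known variance, the posterior is Normal; its mode equals its mean, the precision-weighted average.
Prior precision 1/σ₀² = 1/25 = 0.04; data precision n/σ² = 16/9.
θ̂ = (0.04·9 + (16/9)·10.49) / (0.04 + 16/9) = (4277/225)/(409/225) = 4277/409 ≈ 10.457.

θ̂_MAP = 10.457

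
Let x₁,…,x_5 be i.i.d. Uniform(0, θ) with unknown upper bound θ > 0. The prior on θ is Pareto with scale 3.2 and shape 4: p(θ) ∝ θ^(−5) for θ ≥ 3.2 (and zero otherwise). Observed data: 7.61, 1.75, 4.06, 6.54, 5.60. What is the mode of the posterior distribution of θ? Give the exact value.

The Uniform(0, θ) likelihood is θ^(−n) for θ ≥ max(xᵢ), zero otherwise. Here max(xᵢ) = 7.61.
Posterior ∝ θ^(−5) · θ^(−5) = θ^(−10) on θ ≥ max(3.2, 7.61) = 7.61.
This density is strictly decreasing in θ, so the posterior mode lies at the lower boundary of the support.

θ̂_MAP = 7.61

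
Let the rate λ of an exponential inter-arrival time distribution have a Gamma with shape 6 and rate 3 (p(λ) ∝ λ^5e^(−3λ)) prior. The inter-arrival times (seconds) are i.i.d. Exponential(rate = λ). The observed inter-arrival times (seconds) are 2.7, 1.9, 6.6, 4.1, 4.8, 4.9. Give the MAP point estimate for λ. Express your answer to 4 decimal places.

λ̂_MAP = 0.3929

The Exponential(rate=λ) likelihood is ∝ λ^n e^(−λΣtᵢ). Here n = 6 and Σtᵢ = 2.7 + 1.9 + 6.6 + 4.1 + 4.8 + 4.9 = 25.
Posterior ∝ λ^5e^(−3λ) · λ^6e^(−25λ) = λ^11e^(−28λ), i.e. Gamma(12, 28).
Mode = (a−1)/b = 11/28 ≈ 0.3929.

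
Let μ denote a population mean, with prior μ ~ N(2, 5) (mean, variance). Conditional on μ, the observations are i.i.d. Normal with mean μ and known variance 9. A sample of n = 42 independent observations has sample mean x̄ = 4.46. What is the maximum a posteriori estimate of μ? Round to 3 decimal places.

n = 42, x̄ = 4.46.
For a Normal prior and Normal likelihood with known variance, the posterior is Normal; its mode equals its mean, the precision-weighted average.
Prior precision 1/σ₀² = 1/5 = 0.2; data precision n/σ² = 42/9 = 14/3.
μ̂ = (0.2·2 + (14/3)·4.46) / (0.2 + 14/3) = (1591/75)/(73/15) = 1591/365 ≈ 4.359.

μ̂_MAP = 4.359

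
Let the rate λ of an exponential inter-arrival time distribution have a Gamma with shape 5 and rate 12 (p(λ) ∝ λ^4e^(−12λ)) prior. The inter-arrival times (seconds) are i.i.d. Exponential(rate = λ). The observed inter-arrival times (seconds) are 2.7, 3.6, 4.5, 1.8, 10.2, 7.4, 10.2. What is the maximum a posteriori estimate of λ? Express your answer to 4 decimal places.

The Exponential(rate=λ) likelihood is ∝ λ^n e^(−λΣtᵢ). Here n = 7 and Σtᵢ = 2.7 + 3.6 + 4.5 + 1.8 + 10.2 + 7.4 + 10.2 = 40.4.
Posterior ∝ λ^4e^(−12λ) · λ^7e^(−40.4λ) = λ^11e^(−52.4λ), i.e. Gamma(12, 52.4).
Mode = (a−1)/b = 11/52.4 ≈ 0.2099.

λ̂_MAP = 0.2099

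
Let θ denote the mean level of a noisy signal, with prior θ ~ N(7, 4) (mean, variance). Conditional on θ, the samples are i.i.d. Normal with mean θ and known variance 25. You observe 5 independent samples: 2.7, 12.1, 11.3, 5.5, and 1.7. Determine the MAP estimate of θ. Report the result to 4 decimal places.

n = 5; x̄ = (2.7 + 12.1 + 11.3 + 5.5 + 1.7)/5 = 33.3/5 = 6.66.
For a Normal prior and Normal likelihood with known variance, the posterior is Normal; its mode equals its mean, the precision-weighted average.
Prior precision 1/σ₀² = 1/4 = 0.25; data precision n/σ² = 5/25 = 0.2.
θ̂ = (0.25·7 + 0.2·6.66) / (0.25 + 0.2) = 3.082/0.45 = 1541/225 ≈ 6.8489.

θ̂_MAP = 6.8489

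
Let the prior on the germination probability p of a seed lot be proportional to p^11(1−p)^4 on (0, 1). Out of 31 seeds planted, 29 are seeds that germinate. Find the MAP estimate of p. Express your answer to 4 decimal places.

The prior density ∝ p^11(1−p)^4 is the kernel of Beta(12, 5).
Data: 29 successes in 31 trials. The binomial likelihood contributes p^29(1−p)^2, so the posterior is Beta(12+29, 5+2) = Beta(41, 7).
For Beta(a, b) with a, b > 1 the mode is (a−1)/(a+b−2) = 40/46 ≈ 0.8696.

p̂_MAP = 0.8696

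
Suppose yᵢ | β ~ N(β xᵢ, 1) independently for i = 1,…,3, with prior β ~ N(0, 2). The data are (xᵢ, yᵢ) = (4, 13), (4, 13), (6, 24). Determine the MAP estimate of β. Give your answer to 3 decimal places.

β̂_MAP = 3.620

log p(β | y) = −Σ(yᵢ − βxᵢ)²/(2·1) − β²/(2·2) + const.
Setting the derivative to zero: Σxᵢ(yᵢ − βxᵢ)/1 − β/2 = 0, so β = Σxᵢyᵢ / (Σxᵢ² + σ²/τ²).
Σxᵢyᵢ = 4·13 + 4·13 + 6·24 = 248; Σxᵢ² = 68; σ²/τ² = 0.5.
β̂_MAP = 248 / (68 + 0.5) = 248/68.5 ≈ 3.620.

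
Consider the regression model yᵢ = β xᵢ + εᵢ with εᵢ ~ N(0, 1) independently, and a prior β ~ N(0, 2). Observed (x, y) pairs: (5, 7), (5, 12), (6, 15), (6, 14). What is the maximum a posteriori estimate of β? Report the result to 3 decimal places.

log p(β | y) = −Σ(yᵢ − βxᵢ)²/(2·1) − β²/(2·2) + const.
Setting the derivative to zero: Σxᵢ(yᵢ − βxᵢ)/1 − β/2 = 0, so β = Σxᵢyᵢ / (Σxᵢ² + σ²/τ²).
Σxᵢyᵢ = 5·7 + 5·12 + 6·15 + 6·14 = 269; Σxᵢ² = 122; σ²/τ² = 0.5.
β̂_MAP = 269 / (122 + 0.5) = 269/122.5 ≈ 2.196.

β̂_MAP = 2.196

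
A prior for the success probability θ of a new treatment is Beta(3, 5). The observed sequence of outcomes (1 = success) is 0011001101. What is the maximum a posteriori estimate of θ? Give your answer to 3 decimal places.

θ̂_MAP = 0.438

Prior: Beta(3, 5).
Data: 5 successes in 10 trials (from the sequence). The binomial likelihood contributes θ^5(1−θ)^5, so the posterior is Beta(3+5, 5+5) = Beta(8, 10).
For Beta(a, b) with a, b > 1 the mode is (a−1)/(a+b−2) = 7/16 ≈ 0.438.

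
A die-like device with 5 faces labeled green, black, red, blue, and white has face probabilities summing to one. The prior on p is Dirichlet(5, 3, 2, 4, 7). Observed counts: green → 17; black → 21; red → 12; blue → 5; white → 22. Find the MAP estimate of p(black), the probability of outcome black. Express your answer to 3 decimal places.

MAP estimate of p(black) = 0.247

The posterior is Dirichlet(αᵢ + nᵢ) = Dirichlet(22, 24, 14, 9, 29).
For a Dirichlet(a₁,…,a_K) with all aᵢ > 1, the mode has j-th component (aⱼ − 1)/(Σaᵢ − K).
Here Σaᵢ = 98 and K = 5, so p(black) = (24 − 1)/(98 − 5) = 23/93 ≈ 0.247.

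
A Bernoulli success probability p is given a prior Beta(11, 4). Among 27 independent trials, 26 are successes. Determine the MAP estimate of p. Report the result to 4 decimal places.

Prior: Beta(11, 4).
Data: 26 successes in 27 trials. The binomial likelihood contributes p^26(1−p)^1, so the posterior is Beta(11+26, 4+1) = Beta(37, 5).
For Beta(a, b) with a, b > 1 the mode is (a−1)/(a+b−2) = 36/40 ≈ 0.9000.

p̂_MAP = 0.9000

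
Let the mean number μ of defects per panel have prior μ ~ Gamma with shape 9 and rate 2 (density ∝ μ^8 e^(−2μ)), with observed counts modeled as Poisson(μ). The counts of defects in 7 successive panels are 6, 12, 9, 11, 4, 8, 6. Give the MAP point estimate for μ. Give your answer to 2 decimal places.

μ̂_MAP = 7.11

Σxᵢ = 6+12+9+11+4+8+6 = 56, with n = 7.
Posterior ∝ μ^8e^(−2μ) · μ^56e^(−7μ) = μ^64e^(−9μ), i.e. Gamma(shape=65, rate=9).
The mode of a Gamma(a, b) with a ≥ 1 (shape–rate) is (a−1)/b = 64/9 ≈ 7.11.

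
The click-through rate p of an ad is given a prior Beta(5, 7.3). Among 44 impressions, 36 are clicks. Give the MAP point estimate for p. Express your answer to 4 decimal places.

p̂_MAP = 0.7366

Prior: Beta(5, 7.3).
Data: 36 successes in 44 trials. The binomial likelihood contributes p^36(1−p)^8, so the posterior is Beta(5+36, 7.3+8) = Beta(41, 15.3).
For Beta(a, b) with a, b > 1 the mode is (a−1)/(a+b−2) = 40/54.3 ≈ 0.7366.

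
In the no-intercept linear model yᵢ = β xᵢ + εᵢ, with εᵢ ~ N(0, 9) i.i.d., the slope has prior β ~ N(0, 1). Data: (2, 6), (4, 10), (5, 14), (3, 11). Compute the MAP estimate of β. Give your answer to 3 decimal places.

log p(β | y) = −Σ(yᵢ − βxᵢ)²/(2·9) − β²/(2·1) + const.
Setting the derivative to zero: Σxᵢ(yᵢ − βxᵢ)/9 − β/1 = 0, so β = Σxᵢyᵢ / (Σxᵢ² + σ²/τ²).
Σxᵢyᵢ = 2·6 + 4·10 + 5·14 + 3·11 = 155; Σxᵢ² = 54; σ²/τ² = 9.
β̂_MAP = 155 / (54 + 9) = 155/63 ≈ 2.460.

β̂_MAP = 2.460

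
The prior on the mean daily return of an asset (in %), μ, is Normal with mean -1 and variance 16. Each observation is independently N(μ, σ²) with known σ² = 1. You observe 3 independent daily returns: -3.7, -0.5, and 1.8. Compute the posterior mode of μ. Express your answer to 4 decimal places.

n = 3; x̄ = ((-3.7) + (-0.5) + 1.8)/3 = -2.4/3 = -0.8.
For a Normal prior and Normal likelihood with known variance, the posterior is Normal; its mode equals its mean, the precision-weighted average.
Prior precision 1/σ₀² = 1/16 = 0.0625; data precision n/σ² = 3/1 = 3.
μ̂ = (0.0625·(-1) + 3·(-0.8)) / (0.0625 + 3) = (-2.4625)/3.0625 = -197/245 ≈ -0.8041.

μ̂_MAP = -0.8041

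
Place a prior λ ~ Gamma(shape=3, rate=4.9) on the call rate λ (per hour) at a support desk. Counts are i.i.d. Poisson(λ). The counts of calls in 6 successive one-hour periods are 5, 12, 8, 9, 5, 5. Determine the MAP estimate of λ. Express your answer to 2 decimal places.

λ̂_MAP = 4.22

Σxᵢ = 5+12+8+9+5+5 = 44, with n = 6.
Posterior ∝ λ^2e^(−4.9λ) · λ^44e^(−6λ) = λ^46e^(−10.9λ), i.e. Gamma(shape=47, rate=10.9).
The mode of a Gamma(a, b) with a ≥ 1 (shape–rate) is (a−1)/b = 46/10.9 ≈ 4.22.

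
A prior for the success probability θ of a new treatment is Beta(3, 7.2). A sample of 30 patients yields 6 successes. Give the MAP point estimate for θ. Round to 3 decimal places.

Prior: Beta(3, 7.2).
Data: 6 successes in 30 trials. The binomial likelihood contributes θ^6(1−θ)^24, so the posterior is Beta(3+6, 7.2+24) = Beta(9, 31.2).
For Beta(a, b) with a, b > 1 the mode is (a−1)/(a+b−2) = 8/38.2 ≈ 0.209.

θ̂_MAP = 0.209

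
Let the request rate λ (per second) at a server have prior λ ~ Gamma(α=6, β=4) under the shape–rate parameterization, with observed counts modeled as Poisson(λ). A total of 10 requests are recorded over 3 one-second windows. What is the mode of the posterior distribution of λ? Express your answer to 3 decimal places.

λ̂_MAP = 2.143

Σxᵢ = 10, n = 3.
Posterior ∝ λ^5e^(−4λ) · λ^10e^(−3λ) = λ^15e^(−7λ), i.e. Gamma(shape=16, rate=7).
The mode of a Gamma(a, b) with a ≥ 1 (shape–rate) is (a−1)/b = 15/7 ≈ 2.143.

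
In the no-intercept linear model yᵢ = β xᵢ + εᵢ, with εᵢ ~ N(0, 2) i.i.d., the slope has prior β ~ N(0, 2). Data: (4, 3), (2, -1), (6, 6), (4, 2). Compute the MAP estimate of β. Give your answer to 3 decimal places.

β̂_MAP = 0.740

log p(β | y) = −Σ(yᵢ − βxᵢ)²/(2·2) − β²/(2·2) + const.
Setting the derivative to zero: Σxᵢ(yᵢ − βxᵢ)/2 − β/2 = 0, so β = Σxᵢyᵢ / (Σxᵢ² + σ²/τ²).
Σxᵢyᵢ = 4·3 + 2·(-1) + 6·6 + 4·2 = 54; Σxᵢ² = 72; σ²/τ² = 1.
β̂_MAP = 54 / (72 + 1) = 54/73 ≈ 0.740.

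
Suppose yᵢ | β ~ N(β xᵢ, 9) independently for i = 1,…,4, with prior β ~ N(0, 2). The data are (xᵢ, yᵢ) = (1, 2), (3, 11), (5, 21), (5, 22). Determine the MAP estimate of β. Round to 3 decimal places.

log p(β | y) = −Σ(yᵢ − βxᵢ)²/(2·9) − β²/(2·2) + const.
Setting the derivative to zero: Σxᵢ(yᵢ − βxᵢ)/9 − β/2 = 0, so β = Σxᵢyᵢ / (Σxᵢ² + σ²/τ²).
Σxᵢyᵢ = 1·2 + 3·11 + 5·21 + 5·22 = 250; Σxᵢ² = 60; σ²/τ² = 4.5.
β̂_MAP = 250 / (60 + 4.5) = 250/64.5 ≈ 3.876.

β̂_MAP = 3.876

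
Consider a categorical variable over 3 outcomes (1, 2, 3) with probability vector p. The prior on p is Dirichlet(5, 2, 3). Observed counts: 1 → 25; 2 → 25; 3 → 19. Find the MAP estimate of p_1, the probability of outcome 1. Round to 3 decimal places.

MAP estimate: 0.382

The posterior is Dirichlet(αᵢ + nᵢ) = Dirichlet(30, 27, 22).
For a Dirichlet(a₁,…,a_K) with all aᵢ > 1, the mode has j-th component (aⱼ − 1)/(Σaᵢ − K).
Here Σaᵢ = 79 and K = 3, so p_1 = (30 − 1)/(79 − 3) = 29/76 ≈ 0.382.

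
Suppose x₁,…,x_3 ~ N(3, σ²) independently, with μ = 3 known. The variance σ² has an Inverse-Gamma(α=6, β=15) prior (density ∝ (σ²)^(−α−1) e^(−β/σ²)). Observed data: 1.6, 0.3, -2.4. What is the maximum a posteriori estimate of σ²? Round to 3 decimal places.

σ̂²_MAP = 4.024

Sum of squared deviations about the known mean: SS = (1.6−3)² + (0.3−3)² + (-2.4−3)² = 38.41.
The Normal likelihood contributes (σ²)^(−n/2) exp(−SS/(2σ²)), so the posterior is Inverse-Gamma(α + n/2, β + SS/2) = Inverse-Gamma(7.5, 34.205).
The mode of Inverse-Gamma(a, b) is b/(a+1) = 34.205/8.5 ≈ 4.024.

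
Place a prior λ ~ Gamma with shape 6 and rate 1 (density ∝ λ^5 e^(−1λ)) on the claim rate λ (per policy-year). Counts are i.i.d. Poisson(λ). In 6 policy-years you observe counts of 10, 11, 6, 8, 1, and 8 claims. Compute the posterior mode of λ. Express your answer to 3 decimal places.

Σxᵢ = 10+11+6+8+1+8 = 44, with n = 6.
Posterior ∝ λ^5e^(−1λ) · λ^44e^(−6λ) = λ^49e^(−7λ), i.e. Gamma(shape=50, rate=7).
The mode of a Gamma(a, b) with a ≥ 1 (shape–rate) is (a−1)/b = 49/7 ≈ 7.000.

λ̂_MAP = 7.000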